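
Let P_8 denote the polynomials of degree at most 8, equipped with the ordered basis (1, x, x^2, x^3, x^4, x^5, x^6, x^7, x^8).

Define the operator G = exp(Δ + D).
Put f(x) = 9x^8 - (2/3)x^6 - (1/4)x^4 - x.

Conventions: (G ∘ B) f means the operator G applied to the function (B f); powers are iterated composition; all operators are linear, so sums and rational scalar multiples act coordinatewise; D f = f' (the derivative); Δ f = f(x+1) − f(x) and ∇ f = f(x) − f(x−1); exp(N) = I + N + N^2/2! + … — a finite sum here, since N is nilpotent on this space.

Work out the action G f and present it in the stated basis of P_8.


order-1 term: 144x^7 + 252x^6 + 496x^5 + 620x^4 + (1466/3)x^3 + (481/2)x^2 + 67x + 73/12
order-2 term: 1008x^6 + 3024x^5 + 6890x^4 + 10000x^3 + 9208x^2 + 4954x + 14251/12
order-3 term: 4032x^5 + 15120x^4 + (105520/3)x^3 + 48900x^2 + 38520x + 13346
order-4 term: 10080x^4 + 40320x^3 + 85520x^2 + 95440x + 135199/3
order-5 term: 16128x^3 + 60480x^2 + 100672x + 65360
order-6 term: 16128x^2 + 48384x + 138976/3
order-7 term: 9216x + 16128
order-8 term: 2304
the series for exp(Δ + D) f terminates at order 8
exp(Δ + D) f = 9x^8 + 144x^7 + (3778/3)x^6 + 7552x^5 + (130839/4)x^4 + 102110x^3 + (440953/2)x^2 + 297252x + 569170/3

g(x) = 9x^8 + 144x^7 + (3778/3)x^6 + 7552x^5 + (130839/4)x^4 + 102110x^3 + (440953/2)x^2 + 297252x + 569170/3


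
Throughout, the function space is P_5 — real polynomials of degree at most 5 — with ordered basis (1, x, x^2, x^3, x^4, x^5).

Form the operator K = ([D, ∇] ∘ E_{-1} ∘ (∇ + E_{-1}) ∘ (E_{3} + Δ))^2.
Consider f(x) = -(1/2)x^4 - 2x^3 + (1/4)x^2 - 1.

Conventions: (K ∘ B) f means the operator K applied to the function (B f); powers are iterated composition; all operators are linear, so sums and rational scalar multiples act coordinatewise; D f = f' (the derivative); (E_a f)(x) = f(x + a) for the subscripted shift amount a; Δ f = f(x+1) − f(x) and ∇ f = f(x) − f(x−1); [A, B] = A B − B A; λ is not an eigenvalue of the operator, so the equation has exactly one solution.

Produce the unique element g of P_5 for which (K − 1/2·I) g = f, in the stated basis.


the result is g(x) = x^4 + 4x^3 - (1/2)x^2 + 2

write g with unknown coordinates in the stated basis and equate coefficients in (K − 1/2·I) g = f
solving from the highest basis element down gives g = x^4 + 4x^3 - (1/2)x^2 + 2
check: K g = 0
so K g − 1/2·g = -(1/2)x^4 - 2x^3 + (1/4)x^2 - 1 = f ✓


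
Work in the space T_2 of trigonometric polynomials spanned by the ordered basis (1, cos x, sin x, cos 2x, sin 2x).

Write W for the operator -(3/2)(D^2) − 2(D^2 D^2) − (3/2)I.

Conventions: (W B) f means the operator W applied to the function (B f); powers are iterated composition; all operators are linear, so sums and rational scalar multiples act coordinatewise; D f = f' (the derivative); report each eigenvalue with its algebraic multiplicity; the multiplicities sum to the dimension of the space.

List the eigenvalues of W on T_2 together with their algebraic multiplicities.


λ = -55/2 (multiplicity 2), λ = -2 (multiplicity 2), λ = -3/2 (multiplicity 1)

image of 1: -3/2
image of cos x: -2cos x
image of sin x: -2sin x
image of cos 2x: -(55/2)cos 2x
image of sin 2x: -(55/2)sin 2x
the matrix is diagonal; its diagonal is (-3/2, -2, -2, -55/2, -55/2)
for a triangular matrix the eigenvalues are the diagonal entries, with algebraic multiplicity their repetition count


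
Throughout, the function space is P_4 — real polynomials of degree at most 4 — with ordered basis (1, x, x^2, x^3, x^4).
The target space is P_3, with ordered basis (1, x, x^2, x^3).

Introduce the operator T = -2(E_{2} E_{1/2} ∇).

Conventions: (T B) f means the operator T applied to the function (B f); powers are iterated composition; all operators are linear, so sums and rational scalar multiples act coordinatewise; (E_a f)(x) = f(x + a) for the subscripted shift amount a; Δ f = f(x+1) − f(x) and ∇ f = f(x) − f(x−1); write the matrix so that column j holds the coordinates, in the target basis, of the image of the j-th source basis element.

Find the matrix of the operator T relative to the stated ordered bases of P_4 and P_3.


image of 1: 0
image of x: -2
image of x^2: -4x - 8
image of x^3: -6x^2 - 24x - 49/2
image of x^4: -8x^3 - 48x^2 - 98x - 68
each image's coordinates form column j of the matrix

the matrix is [[0, -2, -8, -49/2, -68]; [0, 0, -4, -24, -98]; [0, 0, 0, -6, -48]; [0, 0, 0, 0, -8]] (rows listed top to bottom)


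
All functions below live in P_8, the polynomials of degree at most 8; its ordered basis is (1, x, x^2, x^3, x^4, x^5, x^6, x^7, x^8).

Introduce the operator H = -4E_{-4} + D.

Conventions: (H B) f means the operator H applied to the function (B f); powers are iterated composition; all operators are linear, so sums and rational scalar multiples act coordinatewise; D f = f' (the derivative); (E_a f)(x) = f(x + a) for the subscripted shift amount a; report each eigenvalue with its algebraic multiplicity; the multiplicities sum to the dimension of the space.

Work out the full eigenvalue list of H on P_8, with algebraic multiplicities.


λ = -4 (multiplicity 9)

image of 1: -4
image of x: -4x + 17
image of x^2: -4x^2 + 34x - 64
image of x^3: -4x^3 + 51x^2 - 192x + 256
image of x^4: -4x^4 + 68x^3 - 384x^2 + 1024x - 1024
image of x^5: -4x^5 + 85x^4 - 640x^3 + 2560x^2 - 5120x + 4096
image of x^6: -4x^6 + 102x^5 - 960x^4 + 5120x^3 - 15360x^2 + 24576x - 16384
image of x^7: -4x^7 + 119x^6 - 1344x^5 + 8960x^4 - 35840x^3 + 86016x^2 - 114688x + 65536
image of x^8: -4x^8 + 136x^7 - 1792x^6 + 14336x^5 - 71680x^4 + 229376x^3 - 458752x^2 + 524288x - 262144
the matrix is upper triangular; its diagonal is (-4, -4, -4, -4, -4, -4, -4, -4, -4)
for a triangular matrix the eigenvalues are the diagonal entries, with algebraic multiplicity their repetition count


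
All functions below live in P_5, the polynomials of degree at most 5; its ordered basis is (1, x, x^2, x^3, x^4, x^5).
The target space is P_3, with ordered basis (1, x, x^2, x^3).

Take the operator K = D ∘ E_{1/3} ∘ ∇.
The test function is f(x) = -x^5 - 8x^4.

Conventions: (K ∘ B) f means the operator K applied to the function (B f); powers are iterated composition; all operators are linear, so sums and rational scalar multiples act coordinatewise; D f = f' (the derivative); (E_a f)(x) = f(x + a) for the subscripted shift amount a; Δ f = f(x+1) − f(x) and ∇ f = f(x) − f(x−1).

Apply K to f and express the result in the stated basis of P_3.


∇ f = -5x^4 - 22x^3 + 38x^2 - 27x + 7
E_{1/3} ∇ f = -5x^4 - (86/3)x^3 + (38/3)x^2 - (263/27)x + 109/81
D (E_{1/3} ∘ ∇) f = -20x^3 - 86x^2 + (76/3)x - 263/27

g(x) = -20x^3 - 86x^2 + (76/3)x - 263/27


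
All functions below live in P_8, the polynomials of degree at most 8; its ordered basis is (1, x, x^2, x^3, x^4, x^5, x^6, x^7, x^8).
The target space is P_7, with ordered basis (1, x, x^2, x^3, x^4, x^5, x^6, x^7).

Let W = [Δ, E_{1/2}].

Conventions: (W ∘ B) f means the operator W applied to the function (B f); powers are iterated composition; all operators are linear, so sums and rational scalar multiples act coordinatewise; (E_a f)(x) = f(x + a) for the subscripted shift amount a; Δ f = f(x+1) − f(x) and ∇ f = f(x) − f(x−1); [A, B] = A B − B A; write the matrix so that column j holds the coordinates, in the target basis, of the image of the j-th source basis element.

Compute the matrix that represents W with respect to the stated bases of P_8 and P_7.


image of 1: 0
image of x: 0
image of x^2: 0
image of x^3: 0
image of x^4: 0
image of x^5: 0
image of x^6: 0
image of x^7: 0
image of x^8: 0
each image's coordinates form column j of the matrix

the matrix is [[0, 0, 0, 0, 0, 0, 0, 0, 0]; [0, 0, 0, 0, 0, 0, 0, 0, 0]; [0, 0, 0, 0, 0, 0, 0, 0, 0]; [0, 0, 0, 0, 0, 0, 0, 0, 0]; [0, 0, 0, 0, 0, 0, 0, 0, 0]; [0, 0, 0, 0, 0, 0, 0, 0, 0]; [0, 0, 0, 0, 0, 0, 0, 0, 0]; [0, 0, 0, 0, 0, 0, 0, 0, 0]] (rows listed top to bottom)


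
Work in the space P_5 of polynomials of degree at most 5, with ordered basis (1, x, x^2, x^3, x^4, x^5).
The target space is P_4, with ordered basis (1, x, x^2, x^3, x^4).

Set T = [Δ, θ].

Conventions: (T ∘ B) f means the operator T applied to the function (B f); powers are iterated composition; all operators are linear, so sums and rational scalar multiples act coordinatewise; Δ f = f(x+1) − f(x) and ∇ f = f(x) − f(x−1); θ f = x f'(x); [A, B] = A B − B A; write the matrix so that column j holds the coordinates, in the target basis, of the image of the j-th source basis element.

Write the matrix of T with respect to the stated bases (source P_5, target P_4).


the matrix is [[0, 1, 2, 3, 4, 5]; [0, 0, 2, 6, 12, 20]; [0, 0, 0, 3, 12, 30]; [0, 0, 0, 0, 4, 20]; [0, 0, 0, 0, 0, 5]] (rows listed top to bottom)

image of 1: 0
image of x: 1
image of x^2: 2x + 2
image of x^3: 3x^2 + 6x + 3
image of x^4: 4x^3 + 12x^2 + 12x + 4
image of x^5: 5x^4 + 20x^3 + 30x^2 + 20x + 5
each image's coordinates form column j of the matrix


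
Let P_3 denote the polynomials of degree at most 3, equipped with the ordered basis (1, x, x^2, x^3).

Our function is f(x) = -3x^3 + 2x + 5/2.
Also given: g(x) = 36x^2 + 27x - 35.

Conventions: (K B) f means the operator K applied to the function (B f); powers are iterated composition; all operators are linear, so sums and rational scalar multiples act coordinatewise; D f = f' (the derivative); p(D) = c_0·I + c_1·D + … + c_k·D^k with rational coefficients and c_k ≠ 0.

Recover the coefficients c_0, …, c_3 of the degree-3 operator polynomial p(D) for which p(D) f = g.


D^0 f = -3x^3 + 2x + 5/2
D^1 f = -9x^2 + 2
D^2 f = -18x
D^3 f = -18
matching coefficients of g against c_0 f + c_1 Df + … from the top degree down determines the c_i
solution: c_0 = 0, c_1 = -4, c_2 = -3/2, c_3 = 3/2

p(D) = -4·D − (3/2)·D^2 + (3/2)·D^3, i.e. c_0 = 0, c_1 = -4, c_2 = -3/2, c_3 = 3/2


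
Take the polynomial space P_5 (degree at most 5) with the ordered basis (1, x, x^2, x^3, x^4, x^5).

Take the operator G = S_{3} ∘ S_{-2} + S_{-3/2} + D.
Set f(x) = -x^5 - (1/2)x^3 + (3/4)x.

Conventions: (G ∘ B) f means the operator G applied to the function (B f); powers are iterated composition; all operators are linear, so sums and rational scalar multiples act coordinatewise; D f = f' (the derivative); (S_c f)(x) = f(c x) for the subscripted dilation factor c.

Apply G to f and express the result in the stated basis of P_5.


g(x) = (249075/32)x^5 - 5x^4 + (1755/16)x^3 - (3/2)x^2 - (45/8)x + 3/4

S_{-2} f = 32x^5 + 4x^3 - (3/2)x
S_{3} S_{-2} f = 7776x^5 + 108x^3 - (9/2)x
S_{-3/2} f = (243/32)x^5 + (27/16)x^3 - (9/8)x
D f = -5x^4 - (3/2)x^2 + 3/4
(S_{3} ∘ S_{-2} + S_{-3/2} + D) f = (249075/32)x^5 - 5x^4 + (1755/16)x^3 - (3/2)x^2 - (45/8)x + 3/4


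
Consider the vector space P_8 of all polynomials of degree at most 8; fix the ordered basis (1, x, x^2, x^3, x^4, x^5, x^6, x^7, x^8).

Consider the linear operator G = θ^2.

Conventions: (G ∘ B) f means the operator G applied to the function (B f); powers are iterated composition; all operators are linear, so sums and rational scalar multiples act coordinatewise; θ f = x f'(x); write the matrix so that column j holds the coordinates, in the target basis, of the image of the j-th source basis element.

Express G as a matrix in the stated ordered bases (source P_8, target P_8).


image of 1: 0
image of x: x
image of x^2: 4x^2
image of x^3: 9x^3
image of x^4: 16x^4
image of x^5: 25x^5
image of x^6: 36x^6
image of x^7: 49x^7
image of x^8: 64x^8
each image's coordinates form column j of the matrix

the matrix is [[0, 0, 0, 0, 0, 0, 0, 0, 0]; [0, 1, 0, 0, 0, 0, 0, 0, 0]; [0, 0, 4, 0, 0, 0, 0, 0, 0]; [0, 0, 0, 9, 0, 0, 0, 0, 0]; [0, 0, 0, 0, 16, 0, 0, 0, 0]; [0, 0, 0, 0, 0, 25, 0, 0, 0]; [0, 0, 0, 0, 0, 0, 36, 0, 0]; [0, 0, 0, 0, 0, 0, 0, 49, 0]; [0, 0, 0, 0, 0, 0, 0, 0, 64]] (rows listed top to bottom)


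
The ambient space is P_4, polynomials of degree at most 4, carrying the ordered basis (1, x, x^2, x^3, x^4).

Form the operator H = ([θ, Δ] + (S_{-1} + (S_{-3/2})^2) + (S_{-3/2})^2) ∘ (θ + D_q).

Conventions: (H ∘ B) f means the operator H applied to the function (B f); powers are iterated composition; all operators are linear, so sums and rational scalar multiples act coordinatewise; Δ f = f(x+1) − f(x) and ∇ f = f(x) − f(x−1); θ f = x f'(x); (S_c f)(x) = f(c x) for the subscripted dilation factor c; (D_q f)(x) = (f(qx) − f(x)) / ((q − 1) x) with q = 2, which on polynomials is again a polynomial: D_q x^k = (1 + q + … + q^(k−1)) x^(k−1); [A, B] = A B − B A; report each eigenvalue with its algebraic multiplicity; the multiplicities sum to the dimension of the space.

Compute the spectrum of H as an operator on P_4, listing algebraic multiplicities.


λ = 0 (multiplicity 1), λ = 7/2 (multiplicity 1), λ = 89/4 (multiplicity 1), λ = 2091/32 (multiplicity 1), λ = 6689/32 (multiplicity 1)

image of 1: 0
image of x: (7/2)x + 2
image of x^2: (89/4)x^2 + (13/2)x - 7
image of x^3: (2091/32)x^3 + (551/8)x^2 - 32x - 23
image of x^4: (6689/32)x^4 + (9943/32)x^3 - 93x^2 - 138x - 61
the matrix is upper triangular; its diagonal is (0, 7/2, 89/4, 2091/32, 6689/32)
for a triangular matrix the eigenvalues are the diagonal entries, with algebraic multiplicity their repetition count


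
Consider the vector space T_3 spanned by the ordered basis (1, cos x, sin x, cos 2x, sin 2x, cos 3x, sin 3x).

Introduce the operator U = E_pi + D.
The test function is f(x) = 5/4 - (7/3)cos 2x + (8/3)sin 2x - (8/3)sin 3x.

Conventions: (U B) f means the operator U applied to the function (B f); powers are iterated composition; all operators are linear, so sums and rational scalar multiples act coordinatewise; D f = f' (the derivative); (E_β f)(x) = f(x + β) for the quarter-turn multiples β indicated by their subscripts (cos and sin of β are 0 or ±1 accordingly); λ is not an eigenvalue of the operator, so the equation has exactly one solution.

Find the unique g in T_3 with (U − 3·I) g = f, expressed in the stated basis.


g(x) = -5/8 - (1/12)cos 2x - (5/4)sin 2x + (8/25)cos 3x + (32/75)sin 3x

write g with unknown coordinates in the stated basis and equate coefficients in (U − 3·I) g = f
solving from the highest basis element down gives g = -5/8 - (1/12)cos 2x - (5/4)sin 2x + (8/25)cos 3x + (32/75)sin 3x
check: U g = -5/8 - (31/12)cos 2x - (13/12)sin 2x + (24/25)cos 3x - (104/75)sin 3x
so U g − 3·g = 5/4 - (7/3)cos 2x + (8/3)sin 2x - (8/3)sin 3x = f ✓


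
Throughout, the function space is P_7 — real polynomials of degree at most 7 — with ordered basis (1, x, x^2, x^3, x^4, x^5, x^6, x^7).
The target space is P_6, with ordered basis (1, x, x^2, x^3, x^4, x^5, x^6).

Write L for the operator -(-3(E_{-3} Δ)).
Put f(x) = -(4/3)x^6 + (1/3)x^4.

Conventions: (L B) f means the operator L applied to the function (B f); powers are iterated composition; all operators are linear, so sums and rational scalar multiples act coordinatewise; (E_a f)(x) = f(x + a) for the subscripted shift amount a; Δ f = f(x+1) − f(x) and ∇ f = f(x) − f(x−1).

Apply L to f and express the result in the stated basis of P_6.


Δ f = -8x^5 - 20x^4 - (76/3)x^3 - 18x^2 - (20/3)x - 1
E_{-3} Δ f = -8x^5 + 100x^4 - (1516/3)x^3 + 1290x^2 - (4988/3)x + 865
(-3(E_{-3} Δ)) f = 24x^5 - 300x^4 + 1516x^3 - 3870x^2 + 4988x - 2595
(-(-3(E_{-3} Δ))) f = -24x^5 + 300x^4 - 1516x^3 + 3870x^2 - 4988x + 2595

g(x) = -24x^5 + 300x^4 - 1516x^3 + 3870x^2 - 4988x + 2595


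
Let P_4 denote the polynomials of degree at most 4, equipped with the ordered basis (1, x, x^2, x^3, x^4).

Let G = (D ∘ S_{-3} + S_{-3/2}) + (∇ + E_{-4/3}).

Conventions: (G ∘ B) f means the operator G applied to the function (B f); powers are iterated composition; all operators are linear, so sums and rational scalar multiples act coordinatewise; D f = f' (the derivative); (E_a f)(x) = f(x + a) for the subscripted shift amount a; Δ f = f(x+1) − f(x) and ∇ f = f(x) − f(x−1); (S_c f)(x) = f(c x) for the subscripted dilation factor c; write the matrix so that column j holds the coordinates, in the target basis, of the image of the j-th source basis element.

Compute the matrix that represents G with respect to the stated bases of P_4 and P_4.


the matrix is [[2, -10/3, 7/9, -37/27, 175/81]; [0, -1/2, 52/3, 7/3, -148/27]; [0, 0, 13/4, -82, 14/3]; [0, 0, 0, -19/8, 968/3]; [0, 0, 0, 0, 97/16]] (rows listed top to bottom)

image of 1: 2
image of x: -(1/2)x - 10/3
image of x^2: (13/4)x^2 + (52/3)x + 7/9
image of x^3: -(19/8)x^3 - 82x^2 + (7/3)x - 37/27
image of x^4: (97/16)x^4 + (968/3)x^3 + (14/3)x^2 - (148/27)x + 175/81
each image's coordinates form column j of the matrix


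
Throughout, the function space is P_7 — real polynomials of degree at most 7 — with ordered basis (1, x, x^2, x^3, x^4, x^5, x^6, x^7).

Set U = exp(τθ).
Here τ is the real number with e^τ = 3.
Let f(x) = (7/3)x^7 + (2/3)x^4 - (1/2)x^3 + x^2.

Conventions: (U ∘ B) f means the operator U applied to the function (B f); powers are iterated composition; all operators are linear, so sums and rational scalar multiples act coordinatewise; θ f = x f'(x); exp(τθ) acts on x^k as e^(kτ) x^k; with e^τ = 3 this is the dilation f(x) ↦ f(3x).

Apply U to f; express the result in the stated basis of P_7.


exp(τθ) x^k = e^(kτ) x^k; with e^τ = 3 this sends x^k to 3^k x^k
x^2 ↦ 9 x^2
x^3 ↦ 27 x^3
x^4 ↦ 81 x^4
x^7 ↦ 2187 x^7
applying this coordinatewise to f: exp(τθ) f = 5103x^7 + 54x^4 - (27/2)x^3 + 9x^2

the result is g(x) = 5103x^7 + 54x^4 - (27/2)x^3 + 9x^2


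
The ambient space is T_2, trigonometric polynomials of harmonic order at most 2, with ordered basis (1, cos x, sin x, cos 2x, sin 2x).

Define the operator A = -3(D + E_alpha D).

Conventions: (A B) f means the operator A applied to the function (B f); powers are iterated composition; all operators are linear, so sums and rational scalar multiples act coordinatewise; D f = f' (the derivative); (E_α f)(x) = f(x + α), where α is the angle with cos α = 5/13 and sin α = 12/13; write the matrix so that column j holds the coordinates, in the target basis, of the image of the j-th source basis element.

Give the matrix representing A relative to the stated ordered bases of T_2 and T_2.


the matrix is [[0, 0, 0, 0, 0]; [0, 36/13, -54/13, 0, 0]; [0, 54/13, 36/13, 0, 0]; [0, 0, 0, 720/169, -300/169]; [0, 0, 0, 300/169, 720/169]] (rows listed top to bottom)

image of 1: 0
image of cos x: (36/13)cos x + (54/13)sin x
image of sin x: -(54/13)cos x + (36/13)sin x
image of cos 2x: (720/169)cos 2x + (300/169)sin 2x
image of sin 2x: -(300/169)cos 2x + (720/169)sin 2x
each image's coordinates form column j of the matrix


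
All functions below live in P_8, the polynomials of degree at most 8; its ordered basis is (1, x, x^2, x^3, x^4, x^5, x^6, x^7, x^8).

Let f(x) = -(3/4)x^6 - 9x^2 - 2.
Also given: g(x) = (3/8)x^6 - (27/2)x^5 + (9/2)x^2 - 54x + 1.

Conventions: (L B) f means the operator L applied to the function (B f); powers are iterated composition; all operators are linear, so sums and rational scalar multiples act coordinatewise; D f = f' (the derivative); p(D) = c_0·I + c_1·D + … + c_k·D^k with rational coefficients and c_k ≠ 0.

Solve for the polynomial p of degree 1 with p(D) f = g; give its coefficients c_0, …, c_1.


D^0 f = -(3/4)x^6 - 9x^2 - 2
D^1 f = -(9/2)x^5 - 18x
matching coefficients of g against c_0 f + c_1 Df + … from the top degree down determines the c_i
solution: c_0 = -1/2, c_1 = 3

c_0 = -1/2, c_1 = 3


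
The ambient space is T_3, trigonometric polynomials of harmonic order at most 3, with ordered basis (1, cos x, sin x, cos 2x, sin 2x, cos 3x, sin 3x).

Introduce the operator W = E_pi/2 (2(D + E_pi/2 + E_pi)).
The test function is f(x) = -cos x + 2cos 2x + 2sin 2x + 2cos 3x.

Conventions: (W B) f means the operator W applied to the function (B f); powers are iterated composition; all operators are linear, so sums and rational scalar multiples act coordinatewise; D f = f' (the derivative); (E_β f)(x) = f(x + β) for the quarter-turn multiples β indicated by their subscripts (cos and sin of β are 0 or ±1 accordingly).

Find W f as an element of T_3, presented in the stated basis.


D f = sin x + 4cos 2x - 4sin 2x - 6sin 3x
E_pi/2 f = sin x - 2cos 2x - 2sin 2x + 2sin 3x
E_pi f = cos x + 2cos 2x + 2sin 2x - 2cos 3x
(D + E_pi/2 + E_pi) f = cos x + 2sin x + 4cos 2x - 4sin 2x - 2cos 3x - 4sin 3x
(2(D + E_pi/2 + E_pi)) f = 2cos x + 4sin x + 8cos 2x - 8sin 2x - 4cos 3x - 8sin 3x
E_pi/2 (2(D + E_pi/2 + E_pi)) f = 4cos x - 2sin x - 8cos 2x + 8sin 2x + 8cos 3x - 4sin 3x

g(x) = 4cos x - 2sin x - 8cos 2x + 8sin 2x + 8cos 3x - 4sin 3x


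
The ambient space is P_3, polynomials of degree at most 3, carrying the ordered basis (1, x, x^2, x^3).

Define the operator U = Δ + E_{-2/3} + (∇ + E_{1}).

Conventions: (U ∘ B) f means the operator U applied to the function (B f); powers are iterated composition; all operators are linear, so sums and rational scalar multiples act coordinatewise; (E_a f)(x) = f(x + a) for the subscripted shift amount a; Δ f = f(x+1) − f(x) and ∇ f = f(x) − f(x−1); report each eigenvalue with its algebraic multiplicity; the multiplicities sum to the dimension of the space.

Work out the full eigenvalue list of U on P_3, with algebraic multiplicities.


image of 1: 2
image of x: 2x + 7/3
image of x^2: 2x^2 + (14/3)x + 13/9
image of x^3: 2x^3 + 7x^2 + (13/3)x + 73/27
the matrix is upper triangular; its diagonal is (2, 2, 2, 2)
for a triangular matrix the eigenvalues are the diagonal entries, with algebraic multiplicity their repetition count

λ = 2 (multiplicity 4)


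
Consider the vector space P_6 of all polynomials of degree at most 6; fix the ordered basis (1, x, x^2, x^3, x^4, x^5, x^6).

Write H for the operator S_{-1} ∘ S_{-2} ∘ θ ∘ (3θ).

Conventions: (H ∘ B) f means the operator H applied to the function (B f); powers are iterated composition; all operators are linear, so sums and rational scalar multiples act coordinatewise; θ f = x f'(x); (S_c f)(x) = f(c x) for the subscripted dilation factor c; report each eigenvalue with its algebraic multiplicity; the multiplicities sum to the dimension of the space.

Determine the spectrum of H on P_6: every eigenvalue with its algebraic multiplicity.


image of 1: 0
image of x: 6x
image of x^2: 48x^2
image of x^3: 216x^3
image of x^4: 768x^4
image of x^5: 2400x^5
image of x^6: 6912x^6
the matrix is upper triangular; its diagonal is (0, 6, 48, 216, 768, 2400, 6912)
for a triangular matrix the eigenvalues are the diagonal entries, with algebraic multiplicity their repetition count

λ = 0 (multiplicity 1), λ = 6 (multiplicity 1), λ = 48 (multiplicity 1), λ = 216 (multiplicity 1), λ = 768 (multiplicity 1), λ = 2400 (multiplicity 1), λ = 6912 (multiplicity 1)


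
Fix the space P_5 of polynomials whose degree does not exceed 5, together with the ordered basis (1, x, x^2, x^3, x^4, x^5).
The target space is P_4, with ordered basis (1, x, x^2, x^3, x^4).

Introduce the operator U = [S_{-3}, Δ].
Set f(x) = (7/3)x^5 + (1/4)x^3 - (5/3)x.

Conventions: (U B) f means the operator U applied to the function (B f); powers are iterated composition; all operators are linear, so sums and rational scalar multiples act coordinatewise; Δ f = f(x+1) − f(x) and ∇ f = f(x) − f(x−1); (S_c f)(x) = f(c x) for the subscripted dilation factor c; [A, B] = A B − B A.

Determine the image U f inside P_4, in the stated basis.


g(x) = 3780x^4 + 5040x^3 + 5907x^2 + 2818x + 1709/3

Δ f = (35/3)x^4 + (70/3)x^3 + (289/12)x^2 + (149/12)x + 11/12
S_{-3} Δ f = 945x^4 - 630x^3 + (867/4)x^2 - (149/4)x + 11/12
S_{-3} f = -567x^5 - (27/4)x^3 + 5x
Δ S_{-3} f = -2835x^4 - 5670x^3 - (22761/4)x^2 - (11421/4)x - 2275/4
[S_{-3}, Δ] f = 3780x^4 + 5040x^3 + 5907x^2 + 2818x + 1709/3


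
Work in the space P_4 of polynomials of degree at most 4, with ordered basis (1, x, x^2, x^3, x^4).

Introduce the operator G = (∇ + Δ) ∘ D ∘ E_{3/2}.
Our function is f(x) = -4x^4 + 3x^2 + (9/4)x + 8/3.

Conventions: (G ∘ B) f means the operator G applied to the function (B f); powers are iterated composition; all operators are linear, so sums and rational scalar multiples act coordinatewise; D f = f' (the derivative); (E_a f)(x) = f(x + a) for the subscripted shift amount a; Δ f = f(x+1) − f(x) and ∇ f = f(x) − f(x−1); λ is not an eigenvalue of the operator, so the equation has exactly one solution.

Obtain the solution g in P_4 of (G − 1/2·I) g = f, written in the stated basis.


write g with unknown coordinates in the stated basis and equate coefficients in (G − 1/2·I) g = f
solving from the highest basis element down gives g = 8x^4 + 378x^2 + (2295/2)x + 12032/3
check: G g = 192x^2 + 576x + 2008
so G g − 1/2·g = -4x^4 + 3x^2 + (9/4)x + 8/3 = f ✓

g(x) = 8x^4 + 378x^2 + (2295/2)x + 12032/3


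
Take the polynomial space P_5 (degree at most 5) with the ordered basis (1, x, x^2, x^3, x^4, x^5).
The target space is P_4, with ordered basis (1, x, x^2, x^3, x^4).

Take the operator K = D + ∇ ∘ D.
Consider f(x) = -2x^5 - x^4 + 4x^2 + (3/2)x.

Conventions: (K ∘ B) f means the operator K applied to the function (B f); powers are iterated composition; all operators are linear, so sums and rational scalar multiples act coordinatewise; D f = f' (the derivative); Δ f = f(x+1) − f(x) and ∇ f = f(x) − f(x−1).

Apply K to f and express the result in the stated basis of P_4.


g(x) = -10x^4 - 44x^3 + 48x^2 - 20x + 31/2

D f = -10x^4 - 4x^3 + 8x + 3/2
D f = -10x^4 - 4x^3 + 8x + 3/2
∇ D f = -40x^3 + 48x^2 - 28x + 14
(D + ∇ ∘ D) f = -10x^4 - 44x^3 + 48x^2 - 20x + 31/2


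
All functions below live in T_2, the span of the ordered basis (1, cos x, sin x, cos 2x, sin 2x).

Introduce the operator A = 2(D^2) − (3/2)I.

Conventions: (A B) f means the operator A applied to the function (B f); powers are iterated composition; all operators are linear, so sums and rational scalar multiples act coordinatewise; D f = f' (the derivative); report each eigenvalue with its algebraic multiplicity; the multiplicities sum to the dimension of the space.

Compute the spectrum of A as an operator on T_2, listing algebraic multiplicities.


λ = -19/2 (multiplicity 2), λ = -7/2 (multiplicity 2), λ = -3/2 (multiplicity 1)

image of 1: -3/2
image of cos x: -(7/2)cos x
image of sin x: -(7/2)sin x
image of cos 2x: -(19/2)cos 2x
image of sin 2x: -(19/2)sin 2x
the matrix is diagonal; its diagonal is (-3/2, -7/2, -7/2, -19/2, -19/2)
for a triangular matrix the eigenvalues are the diagonal entries, with algebraic multiplicity their repetition count


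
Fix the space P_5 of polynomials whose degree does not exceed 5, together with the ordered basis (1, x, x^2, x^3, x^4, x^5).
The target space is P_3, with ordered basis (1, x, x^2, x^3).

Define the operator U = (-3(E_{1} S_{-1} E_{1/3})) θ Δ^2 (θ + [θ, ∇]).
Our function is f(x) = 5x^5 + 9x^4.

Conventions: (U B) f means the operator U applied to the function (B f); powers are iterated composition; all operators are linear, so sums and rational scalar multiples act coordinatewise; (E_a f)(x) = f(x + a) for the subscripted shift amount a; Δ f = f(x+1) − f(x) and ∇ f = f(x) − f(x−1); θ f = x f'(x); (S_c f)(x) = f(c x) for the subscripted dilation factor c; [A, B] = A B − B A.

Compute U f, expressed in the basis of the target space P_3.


the result is g(x) = 4500x^3 - 792x^2 + 138x + 5332/3

θ f = 25x^5 + 36x^4
∇ f = 25x^4 - 14x^3 - 4x^2 + 11x - 4
θ ∇ f = 100x^4 - 42x^3 - 8x^2 + 11x
θ f = 25x^5 + 36x^4
∇ θ f = 125x^4 - 106x^3 + 34x^2 + 19x - 11
[θ, ∇] f = -25x^4 + 64x^3 - 42x^2 - 8x + 11
(θ + [θ, ∇]) f = 25x^5 + 11x^4 + 64x^3 - 42x^2 - 8x + 11
Δ (θ + [θ, ∇]) f = 125x^4 + 294x^3 + 508x^2 + 277x + 50
Δ Δ (θ + [θ, ∇]) f = 500x^3 + 1632x^2 + 2398x + 1204
θ Δ^2 (θ + [θ, ∇]) f = 1500x^3 + 3264x^2 + 2398x
E_{1/3} (θ Δ^2) (θ + [θ, ∇]) f = 1500x^3 + 4764x^2 + 5074x + 10958/9
S_{-1} E_{1/3} (θ Δ^2) (θ + [θ, ∇]) f = -1500x^3 + 4764x^2 - 5074x + 10958/9
E_{1} S_{-1} E_{1/3} (θ Δ^2) (θ + [θ, ∇]) f = -1500x^3 + 264x^2 - 46x - 5332/9
(-3(E_{1} S_{-1} E_{1/3})) (θ Δ^2) (θ + [θ, ∇]) f = 4500x^3 - 792x^2 + 138x + 5332/3


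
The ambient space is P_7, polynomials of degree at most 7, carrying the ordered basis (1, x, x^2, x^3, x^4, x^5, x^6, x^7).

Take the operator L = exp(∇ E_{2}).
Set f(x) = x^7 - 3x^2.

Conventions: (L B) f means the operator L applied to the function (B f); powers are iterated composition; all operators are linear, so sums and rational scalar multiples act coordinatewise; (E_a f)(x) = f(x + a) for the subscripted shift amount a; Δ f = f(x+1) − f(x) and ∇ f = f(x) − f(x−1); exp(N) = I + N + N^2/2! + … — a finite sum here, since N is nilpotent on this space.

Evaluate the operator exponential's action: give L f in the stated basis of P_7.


order-1 term: 7x^6 + 63x^5 + 245x^4 + 525x^3 + 651x^2 + 435x + 118
order-2 term: 21x^5 + 315x^4 + 1925x^3 + 5985x^2 + 9457x + 6066
order-3 term: 35x^4 + 630x^3 + 4305x^2 + 13230x + 15421
order-4 term: 35x^3 + 630x^2 + 3815x + 7770
order-5 term: 21x^2 + 315x + 1190
order-6 term: 7x + 63
order-7 term: 1
the series for exp(∇ E_{2}) f terminates at order 7
exp(∇ E_{2}) f = x^7 + 7x^6 + 84x^5 + 595x^4 + 3115x^3 + 11589x^2 + 27259x + 30629

the image equals g(x) = x^7 + 7x^6 + 84x^5 + 595x^4 + 3115x^3 + 11589x^2 + 27259x + 30629


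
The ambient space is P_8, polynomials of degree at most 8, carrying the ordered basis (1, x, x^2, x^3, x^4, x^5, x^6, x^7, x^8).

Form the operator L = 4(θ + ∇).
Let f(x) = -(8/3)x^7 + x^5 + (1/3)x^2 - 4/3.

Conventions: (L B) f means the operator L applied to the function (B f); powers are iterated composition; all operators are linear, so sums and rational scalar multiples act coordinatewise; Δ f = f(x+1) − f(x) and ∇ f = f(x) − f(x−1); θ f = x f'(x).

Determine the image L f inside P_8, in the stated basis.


g(x) = -(224/3)x^7 - (224/3)x^6 + 244x^5 - (1060/3)x^4 + (1000/3)x^3 - (544/3)x^2 + (172/3)x - 8

θ f = -(56/3)x^7 + 5x^5 + (2/3)x^2
∇ f = -(56/3)x^6 + 56x^5 - (265/3)x^4 + (250/3)x^3 - 46x^2 + (43/3)x - 2
(θ + ∇) f = -(56/3)x^7 - (56/3)x^6 + 61x^5 - (265/3)x^4 + (250/3)x^3 - (136/3)x^2 + (43/3)x - 2
(4(θ + ∇)) f = -(224/3)x^7 - (224/3)x^6 + 244x^5 - (1060/3)x^4 + (1000/3)x^3 - (544/3)x^2 + (172/3)x - 8


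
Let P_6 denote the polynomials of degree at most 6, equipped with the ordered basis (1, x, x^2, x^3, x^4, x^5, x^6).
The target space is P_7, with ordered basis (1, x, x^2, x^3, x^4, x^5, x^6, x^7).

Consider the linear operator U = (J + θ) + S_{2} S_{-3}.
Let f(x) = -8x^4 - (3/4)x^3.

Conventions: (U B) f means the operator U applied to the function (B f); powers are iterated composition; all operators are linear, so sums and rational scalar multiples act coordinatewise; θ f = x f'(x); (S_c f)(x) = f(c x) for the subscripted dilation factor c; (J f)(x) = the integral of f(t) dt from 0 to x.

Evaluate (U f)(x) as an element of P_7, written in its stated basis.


g(x) = -(8/5)x^5 - (166403/16)x^4 + (639/4)x^3

J f = -(8/5)x^5 - (3/16)x^4
θ f = -32x^4 - (9/4)x^3
(J + θ) f = -(8/5)x^5 - (515/16)x^4 - (9/4)x^3
S_{-3} f = -648x^4 + (81/4)x^3
S_{2} S_{-3} f = -10368x^4 + 162x^3
((J + θ) + S_{2} S_{-3}) f = -(8/5)x^5 - (166403/16)x^4 + (639/4)x^3


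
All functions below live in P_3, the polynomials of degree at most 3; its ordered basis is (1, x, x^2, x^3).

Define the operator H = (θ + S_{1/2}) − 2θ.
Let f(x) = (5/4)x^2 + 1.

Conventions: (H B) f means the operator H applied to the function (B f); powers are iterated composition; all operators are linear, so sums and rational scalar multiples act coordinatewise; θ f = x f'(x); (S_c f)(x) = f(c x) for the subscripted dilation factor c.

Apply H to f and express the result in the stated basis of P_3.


g(x) = -(35/16)x^2 + 1

θ f = (5/2)x^2
S_{1/2} f = (5/16)x^2 + 1
(θ + S_{1/2}) f = (45/16)x^2 + 1
θ f = (5/2)x^2
(-2θ) f = -5x^2
((θ + S_{1/2}) − 2θ) f = -(35/16)x^2 + 1


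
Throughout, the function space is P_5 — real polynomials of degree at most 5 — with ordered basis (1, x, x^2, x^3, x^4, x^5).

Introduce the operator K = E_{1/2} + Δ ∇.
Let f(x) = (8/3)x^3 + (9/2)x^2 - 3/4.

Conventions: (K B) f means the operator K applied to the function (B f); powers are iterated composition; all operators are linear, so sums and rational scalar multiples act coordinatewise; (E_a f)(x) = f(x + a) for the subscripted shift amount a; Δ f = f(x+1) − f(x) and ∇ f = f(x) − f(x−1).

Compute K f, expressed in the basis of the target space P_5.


E_{1/2} f = (8/3)x^3 + (17/2)x^2 + (13/2)x + 17/24
∇ f = 8x^2 + x - 11/6
Δ ∇ f = 16x + 9
(E_{1/2} + Δ ∇) f = (8/3)x^3 + (17/2)x^2 + (45/2)x + 233/24

the image equals g(x) = (8/3)x^3 + (17/2)x^2 + (45/2)x + 233/24


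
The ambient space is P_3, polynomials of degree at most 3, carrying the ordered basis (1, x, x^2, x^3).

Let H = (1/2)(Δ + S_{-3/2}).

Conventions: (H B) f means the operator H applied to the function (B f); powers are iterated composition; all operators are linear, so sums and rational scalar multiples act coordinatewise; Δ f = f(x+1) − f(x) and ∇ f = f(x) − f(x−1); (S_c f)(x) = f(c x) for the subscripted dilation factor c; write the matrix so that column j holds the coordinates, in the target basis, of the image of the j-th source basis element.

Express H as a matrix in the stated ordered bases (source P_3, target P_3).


the matrix is [[1/2, 1/2, 1/2, 1/2]; [0, -3/4, 1, 3/2]; [0, 0, 9/8, 3/2]; [0, 0, 0, -27/16]] (rows listed top to bottom)

image of 1: 1/2
image of x: -(3/4)x + 1/2
image of x^2: (9/8)x^2 + x + 1/2
image of x^3: -(27/16)x^3 + (3/2)x^2 + (3/2)x + 1/2
each image's coordinates form column j of the matrix


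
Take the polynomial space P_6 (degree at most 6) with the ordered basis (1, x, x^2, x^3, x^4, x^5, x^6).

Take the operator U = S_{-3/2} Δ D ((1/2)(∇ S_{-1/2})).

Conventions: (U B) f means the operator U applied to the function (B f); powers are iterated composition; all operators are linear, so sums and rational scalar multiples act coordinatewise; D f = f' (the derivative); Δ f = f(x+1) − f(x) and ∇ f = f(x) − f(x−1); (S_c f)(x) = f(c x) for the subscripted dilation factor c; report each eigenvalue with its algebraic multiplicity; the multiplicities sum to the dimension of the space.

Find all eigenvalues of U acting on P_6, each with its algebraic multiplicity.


image of 1: 0
image of x: 0
image of x^2: 0
image of x^3: -3/8
image of x^4: -(9/8)x
image of x^5: -(135/64)x^2 - 5/32
image of x^6: -(405/128)x^3 - (45/64)x
the matrix is upper triangular; its diagonal is (0, 0, 0, 0, 0, 0, 0)
for a triangular matrix the eigenvalues are the diagonal entries, with algebraic multiplicity their repetition count

λ = 0 (multiplicity 7)


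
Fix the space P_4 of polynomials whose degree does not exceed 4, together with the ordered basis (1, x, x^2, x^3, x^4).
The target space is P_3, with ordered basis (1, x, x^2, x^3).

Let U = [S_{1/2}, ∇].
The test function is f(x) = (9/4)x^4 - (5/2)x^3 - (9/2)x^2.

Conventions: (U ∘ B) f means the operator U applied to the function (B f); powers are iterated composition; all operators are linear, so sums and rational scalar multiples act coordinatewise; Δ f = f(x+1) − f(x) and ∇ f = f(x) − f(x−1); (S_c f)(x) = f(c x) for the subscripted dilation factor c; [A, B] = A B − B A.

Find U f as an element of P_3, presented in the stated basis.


g(x) = (9/16)x^3 - (111/32)x^2 + (9/2)x - 59/64

∇ f = 9x^3 - 21x^2 + (15/2)x - 1/4
S_{1/2} ∇ f = (9/8)x^3 - (21/4)x^2 + (15/4)x - 1/4
S_{1/2} f = (9/64)x^4 - (5/16)x^3 - (9/8)x^2
∇ S_{1/2} f = (9/16)x^3 - (57/32)x^2 - (3/4)x + 43/64
[S_{1/2}, ∇] f = (9/16)x^3 - (111/32)x^2 + (9/2)x - 59/64


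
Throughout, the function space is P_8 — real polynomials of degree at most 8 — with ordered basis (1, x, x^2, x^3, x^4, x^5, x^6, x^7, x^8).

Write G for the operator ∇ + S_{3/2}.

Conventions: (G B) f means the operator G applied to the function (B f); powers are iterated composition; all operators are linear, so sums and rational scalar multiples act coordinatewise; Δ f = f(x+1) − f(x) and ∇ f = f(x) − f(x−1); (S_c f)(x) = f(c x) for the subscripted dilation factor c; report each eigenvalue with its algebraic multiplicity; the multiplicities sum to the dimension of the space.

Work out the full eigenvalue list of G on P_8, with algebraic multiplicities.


λ = 1 (multiplicity 1), λ = 3/2 (multiplicity 1), λ = 9/4 (multiplicity 1), λ = 27/8 (multiplicity 1), λ = 81/16 (multiplicity 1), λ = 243/32 (multiplicity 1), λ = 729/64 (multiplicity 1), λ = 2187/128 (multiplicity 1), λ = 6561/256 (multiplicity 1)

image of 1: 1
image of x: (3/2)x + 1
image of x^2: (9/4)x^2 + 2x - 1
image of x^3: (27/8)x^3 + 3x^2 - 3x + 1
image of x^4: (81/16)x^4 + 4x^3 - 6x^2 + 4x - 1
image of x^5: (243/32)x^5 + 5x^4 - 10x^3 + 10x^2 - 5x + 1
image of x^6: (729/64)x^6 + 6x^5 - 15x^4 + 20x^3 - 15x^2 + 6x - 1
image of x^7: (2187/128)x^7 + 7x^6 - 21x^5 + 35x^4 - 35x^3 + 21x^2 - 7x + 1
image of x^8: (6561/256)x^8 + 8x^7 - 28x^6 + 56x^5 - 70x^4 + 56x^3 - 28x^2 + 8x - 1
the matrix is upper triangular; its diagonal is (1, 3/2, 9/4, 27/8, 81/16, 243/32, 729/64, 2187/128, 6561/256)
for a triangular matrix the eigenvalues are the diagonal entries, with algebraic multiplicity their repetition count


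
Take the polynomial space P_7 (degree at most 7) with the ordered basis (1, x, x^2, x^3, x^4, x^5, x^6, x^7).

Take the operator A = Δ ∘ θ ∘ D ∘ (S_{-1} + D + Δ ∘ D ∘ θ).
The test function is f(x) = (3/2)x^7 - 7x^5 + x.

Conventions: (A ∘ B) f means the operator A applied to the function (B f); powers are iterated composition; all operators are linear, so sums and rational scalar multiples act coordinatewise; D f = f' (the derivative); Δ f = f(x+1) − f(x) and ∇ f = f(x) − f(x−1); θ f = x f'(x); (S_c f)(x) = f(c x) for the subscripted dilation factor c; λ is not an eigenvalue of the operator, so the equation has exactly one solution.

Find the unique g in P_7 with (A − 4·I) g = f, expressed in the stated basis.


the result is g(x) = -(3/8)x^7 + (203/8)x^5 - (315/8)x^4 - (22645/8)x^3 - (94395/16)x^2 + (160779/16)x - 11809/32

write g with unknown coordinates in the stated basis and equate coefficients in (A − 4·I) g = f
solving from the highest basis element down gives g = -(3/8)x^7 + (203/8)x^5 - (315/8)x^4 - (22645/8)x^3 - (94395/16)x^2 + (160779/16)x - 11809/32
check: A g = (189/2)x^5 - (315/2)x^4 - (22645/2)x^3 - (94395/4)x^2 + (160783/4)x - 11809/8
so A g − 4·g = (3/2)x^7 - 7x^5 + x = f ✓


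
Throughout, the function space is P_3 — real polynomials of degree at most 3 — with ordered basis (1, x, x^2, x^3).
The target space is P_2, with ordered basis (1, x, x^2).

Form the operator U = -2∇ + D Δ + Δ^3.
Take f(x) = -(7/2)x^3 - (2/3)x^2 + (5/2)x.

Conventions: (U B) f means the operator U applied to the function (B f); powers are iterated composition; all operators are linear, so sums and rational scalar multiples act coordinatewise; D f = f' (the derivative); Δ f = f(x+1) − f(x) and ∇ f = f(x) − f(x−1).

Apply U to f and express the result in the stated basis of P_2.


the result is g(x) = 21x^2 - (118/3)x - 193/6

∇ f = -(21/2)x^2 + (55/6)x - 1/3
(-2∇) f = 21x^2 - (55/3)x + 2/3
Δ f = -(21/2)x^2 - (71/6)x - 5/3
D Δ f = -21x - 71/6
Δ f = -(21/2)x^2 - (71/6)x - 5/3
Δ Δ f = -21x - 67/3
Δ Δ Δ f = -21
(-2∇ + D Δ + Δ^3) f = 21x^2 - (118/3)x - 193/6


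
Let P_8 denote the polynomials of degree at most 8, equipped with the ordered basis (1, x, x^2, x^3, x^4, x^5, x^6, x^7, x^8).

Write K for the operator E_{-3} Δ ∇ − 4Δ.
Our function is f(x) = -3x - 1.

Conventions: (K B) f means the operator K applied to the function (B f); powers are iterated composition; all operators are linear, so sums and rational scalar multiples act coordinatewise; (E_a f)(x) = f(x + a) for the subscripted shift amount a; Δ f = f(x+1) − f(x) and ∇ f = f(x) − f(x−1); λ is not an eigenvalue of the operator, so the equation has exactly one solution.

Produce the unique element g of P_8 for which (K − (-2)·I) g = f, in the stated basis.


g(x) = -(3/2)x - 7/2

write g with unknown coordinates in the stated basis and equate coefficients in (K − (-2)·I) g = f
solving from the highest basis element down gives g = -(3/2)x - 7/2
check: K g = 6
so K g − (-2)·g = -3x - 1 = f ✓
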